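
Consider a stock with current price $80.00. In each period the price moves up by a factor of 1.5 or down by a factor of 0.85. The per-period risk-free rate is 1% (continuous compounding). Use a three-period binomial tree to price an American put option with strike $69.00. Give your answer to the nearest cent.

$8.26

Risk-neutral probability p = (e^0.01 − 0.85)/(1.5 − 0.85) = 0.1601/0.6500 = 0.2462
Terminal stock prices: S_uuu = 270, S_uud = 153, S_udd = 86.7, S_ddd = 49.13
Terminal payoffs (K − S): max(-201, 0) = 0, max(-84, 0) = 0, max(-17.7, 0) = 0, max(19.87, 0) = 19.87
Node uu (S = 180): continuation = e^(−0.01)·[0.2462·0.0000 + 0.7538·0.0000] = 0.0000; exercise value = 0.0000 ≤ continuation, so V_uu = 0.0000
Node ud (S = 102): continuation = e^(−0.01)·[0.2462·0.0000 + 0.7538·0.0000] = 0.0000; exercise value = 0.0000 ≤ continuation, so V_ud = 0.0000
Node dd (S = 57.8): continuation = e^(−0.01)·[0.2462·0.0000 + 0.7538·19.8700] = 14.8284; exercise value = 11.2000 ≤ continuation, so V_dd = 14.8284
Node u (S = 120): continuation = e^(−0.01)·[0.2462·0.0000 + 0.7538·0.0000] = 0.0000; exercise value = 0.0000 ≤ continuation, so V_u = 0.0000
Node d (S = 68): continuation = e^(−0.01)·[0.2462·0.0000 + 0.7538·14.8284] = 11.0659; exercise value = 1.0000 ≤ continuation, so V_d = 11.0659
Node 0 (S = 80): continuation = e^(−0.01)·[0.2462·0.0000 + 0.7538·11.0659] = 8.2582; exercise value = 0.0000 ≤ continuation, so V_0 = 8.2582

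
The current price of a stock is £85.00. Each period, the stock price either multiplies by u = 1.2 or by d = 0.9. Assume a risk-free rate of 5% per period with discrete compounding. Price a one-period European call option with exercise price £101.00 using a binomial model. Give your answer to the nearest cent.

£0.48

Risk-neutral probability p = (1 + 0.05 − 0.9)/(1.2 − 0.9) = 0.1500/0.3000 = 0.5000
Terminal stock prices: S_u = 102, S_d = 76.5
Terminal payoffs (S − K): max(1, 0) = 1, max(-24.5, 0) = 0
Node 0 (S = 85): V_0 = 1/1.05·[0.5000·1.0000 + 0.5000·0.0000] = 0.4762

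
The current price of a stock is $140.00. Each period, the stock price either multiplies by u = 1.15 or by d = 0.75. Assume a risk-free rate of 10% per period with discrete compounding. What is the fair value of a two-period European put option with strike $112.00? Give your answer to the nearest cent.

Risk-neutral probability p = (1 + 0.1 − 0.75)/(1.15 − 0.75) = 0.3500/0.4000 = 0.8750
Terminal stock prices: S_uu = 185.1, S_ud = 120.8, S_dd = 78.75
Terminal payoffs (K − S): max(-73.15, 0) = 0, max(-8.75, 0) = 0, max(33.25, 0) = 33.25
Node u (S = 161): V_u = 1/1.1·[0.8750·0.0000 + 0.1250·0.0000] = 0.0000
Node d (S = 105): V_d = 1/1.1·[0.8750·0.0000 + 0.1250·33.2500] = 3.7784
Node 0 (S = 140): V_0 = 1/1.1·[0.8750·0.0000 + 0.1250·3.7784] = 0.4294

$0.43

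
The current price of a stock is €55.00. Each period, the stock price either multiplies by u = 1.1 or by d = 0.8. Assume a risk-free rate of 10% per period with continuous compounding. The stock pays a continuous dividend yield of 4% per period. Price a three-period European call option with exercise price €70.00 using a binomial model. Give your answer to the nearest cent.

€1.58

Per-period risk-free factor R = e^0.1 = 1.1052; dividend-adjusted growth = e^(0.1−0.04) = 1.0618.
Risk-neutral probability p = (1.0618 − 0.8)/(1.1 − 0.8) = 0.2618/0.3000 = 0.8728
Terminal stock prices: S_uuu = 73.21, S_uud = 53.24, S_udd = 38.72, S_ddd = 28.16
Terminal payoffs (S − K): max(3.205, 0) = 3.205, max(-16.76, 0) = 0, max(-31.28, 0) = 0, max(-41.84, 0) = 0
Node uu (S = 66.55): V_uu = e^(−0.1)·[0.8728·3.2050 + 0.1272·0.0000] = 2.5311
Node ud (S = 48.4): V_ud = e^(−0.1)·[0.8728·0.0000 + 0.1272·0.0000] = 0.0000
Node dd (S = 35.2): V_dd = e^(−0.1)·[0.8728·0.0000 + 0.1272·0.0000] = 0.0000
Node u (S = 60.5): V_u = e^(−0.1)·[0.8728·2.5311 + 0.1272·0.0000] = 1.9989
Node d (S = 44): V_d = e^(−0.1)·[0.8728·0.0000 + 0.1272·0.0000] = 0.0000
Node 0 (S = 55): V_0 = e^(−0.1)·[0.8728·1.9989 + 0.1272·0.0000] = 1.5786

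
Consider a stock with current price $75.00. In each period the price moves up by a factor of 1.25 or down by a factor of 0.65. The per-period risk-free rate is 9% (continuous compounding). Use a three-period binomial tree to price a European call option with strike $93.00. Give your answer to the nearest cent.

$16.56

Risk-neutral probability p = (e^0.09 − 0.65)/(1.25 − 0.65) = 0.4442/0.6000 = 0.7403
Terminal stock prices: S_uuu = 146.5, S_uud = 76.17, S_udd = 39.61, S_ddd = 20.6
Terminal payoffs (S − K): max(53.48, 0) = 53.48, max(-16.83, 0) = 0, max(-53.39, 0) = 0, max(-72.4, 0) = 0
Node uu (S = 117.2): V_uu = e^(−0.09)·[0.7403·53.4844 + 0.2597·0.0000] = 36.1862
Node ud (S = 60.94): V_ud = e^(−0.09)·[0.7403·0.0000 + 0.2597·0.0000] = 0.0000
Node dd (S = 31.69): V_dd = e^(−0.09)·[0.7403·0.0000 + 0.2597·0.0000] = 0.0000
Node u (S = 93.75): V_u = e^(−0.09)·[0.7403·36.1862 + 0.2597·0.0000] = 24.4826
Node d (S = 48.75): V_d = e^(−0.09)·[0.7403·0.0000 + 0.2597·0.0000] = 0.0000
Node 0 (S = 75): V_0 = e^(−0.09)·[0.7403·24.4826 + 0.2597·0.0000] = 16.5643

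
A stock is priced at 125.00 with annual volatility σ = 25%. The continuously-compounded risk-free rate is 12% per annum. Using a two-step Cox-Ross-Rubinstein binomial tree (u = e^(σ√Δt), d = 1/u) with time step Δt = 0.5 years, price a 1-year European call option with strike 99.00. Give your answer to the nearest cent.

38.56

CRR parameters: u = e^(σ√Δt) = e^(0.25·√0.5) = 1.1934, d = 1/u = 0.8380
Per-period rate: rΔt = 0.12·0.5 = 0.06, so R = e^0.06 = 1.0618
Risk-neutral probability p = (e^0.06 − 0.8380)/(1.1934 − 0.8380) = 0.2239/0.3554 = 0.6299
Terminal stock prices: S_uu = 178, S_ud = 125, S_dd = 87.77
Terminal payoffs (S − K): max(79.01, 0) = 79.01, max(26, 0) = 26, max(-11.23, 0) = 0
Node u (S = 149.2): V_u = e^(−0.06)·[0.6299·79.0149 + 0.3701·26.0000] = 55.9359
Node d (S = 104.7): V_d = e^(−0.06)·[0.6299·26.0000 + 0.3701·0.0000] = 15.4240
Node 0 (S = 125): V_0 = e^(−0.06)·[0.6299·55.9359 + 0.3701·15.4240] = 38.5586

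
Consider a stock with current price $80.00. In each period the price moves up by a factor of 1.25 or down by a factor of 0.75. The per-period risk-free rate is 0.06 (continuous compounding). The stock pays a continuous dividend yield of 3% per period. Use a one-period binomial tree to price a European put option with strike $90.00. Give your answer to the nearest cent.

$12.41

Per-period risk-free factor R = e^0.06 = 1.0618; dividend-adjusted growth = e^(0.06−0.03) = 1.0305.
Risk-neutral probability p = (1.0305 − 0.75)/(1.25 − 0.75) = 0.2805/0.5000 = 0.5609
Terminal stock prices: S_u = 100, S_d = 60
Terminal payoffs (K − S): max(-10, 0) = 0, max(30, 0) = 30
Node 0 (S = 80): V_0 = e^(−0.06)·[0.5609·0.0000 + 0.4391·30.0000] = 12.4056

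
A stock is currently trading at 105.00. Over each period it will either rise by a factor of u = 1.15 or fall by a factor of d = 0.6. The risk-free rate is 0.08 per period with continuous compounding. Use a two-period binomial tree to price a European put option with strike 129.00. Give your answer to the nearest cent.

11.42

Risk-neutral probability p = (e^0.08 − 0.6)/(1.15 − 0.6) = 0.4833/0.5500 = 0.8787
Terminal stock prices: S_uu = 138.9, S_ud = 72.45, S_dd = 37.8
Terminal payoffs (K − S): max(-9.862, 0) = 0, max(56.55, 0) = 56.55, max(91.2, 0) = 91.2
Node u (S = 120.7): V_u = e^(−0.08)·[0.8787·0.0000 + 0.1213·56.5500] = 6.3319
Node d (S = 63): V_d = e^(−0.08)·[0.8787·56.5500 + 0.1213·91.2000] = 56.0820
Node 0 (S = 105): V_0 = e^(−0.08)·[0.8787·6.3319 + 0.1213·56.0820] = 11.4157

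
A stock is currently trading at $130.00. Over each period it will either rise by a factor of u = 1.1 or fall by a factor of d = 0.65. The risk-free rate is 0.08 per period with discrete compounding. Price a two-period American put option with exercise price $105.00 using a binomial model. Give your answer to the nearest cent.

$1.28

Risk-neutral probability p = (1 + 0.08 − 0.65)/(1.1 − 0.65) = 0.4300/0.4500 = 0.9556
Terminal stock prices: S_uu = 157.3, S_ud = 92.95, S_dd = 54.93
Terminal payoffs (K − S): max(-52.3, 0) = 0, max(12.05, 0) = 12.05, max(50.07, 0) = 50.07
Node u (S = 143): continuation = 1/1.08·[0.9556·0.0000 + 0.0444·12.0500] = 0.4959; exercise value = 0.0000 ≤ continuation, so V_u = 0.4959
Node d (S = 84.5): continuation = 1/1.08·[0.9556·12.0500 + 0.0444·50.0750] = 12.7222; exercise value = 20.5000 > continuation, so V_d = 20.5000 (exercise)
Node 0 (S = 130): continuation = 1/1.08·[0.9556·0.4959 + 0.0444·20.5000] = 1.2824; exercise value = 0.0000 ≤ continuation, so V_0 = 1.2824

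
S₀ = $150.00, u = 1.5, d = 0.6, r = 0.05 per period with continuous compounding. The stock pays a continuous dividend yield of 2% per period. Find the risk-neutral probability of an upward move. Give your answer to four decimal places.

p = 0.4783

Per-period risk-free factor R = e^0.05 = 1.0513; dividend-adjusted growth = e^(0.05−0.02) = 1.0305.
Risk-neutral probability p = (1.0305 − 0.6)/(1.5 − 0.6) = 0.4305/0.9000 = 0.4783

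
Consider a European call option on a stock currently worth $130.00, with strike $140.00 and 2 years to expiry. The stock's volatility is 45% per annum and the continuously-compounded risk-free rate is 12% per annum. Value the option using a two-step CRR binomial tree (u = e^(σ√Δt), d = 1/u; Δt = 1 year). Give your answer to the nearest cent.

$39.17

CRR parameters: u = e^(σ√Δt) = e^(0.45·√1) = 1.5683, d = 1/u = 0.6376
Per-period rate: rΔt = 0.12·1 = 0.12, so R = e^0.12 = 1.1275
Risk-neutral probability p = (e^0.12 − 0.6376)/(1.5683 − 0.6376) = 0.4899/0.9307 = 0.5264
Terminal stock prices: S_uu = 319.7, S_ud = 130, S_dd = 52.85
Terminal payoffs (S − K): max(179.7, 0) = 179.7, max(-10, 0) = 0, max(-87.15, 0) = 0
Node u (S = 203.9): V_u = e^(−0.12)·[0.5264·179.7484 + 0.4736·0.0000] = 83.9126
Node d (S = 82.89): V_d = e^(−0.12)·[0.5264·0.0000 + 0.4736·0.0000] = 0.0000
Node 0 (S = 130): V_0 = e^(−0.12)·[0.5264·83.9126 + 0.4736·0.0000] = 39.1732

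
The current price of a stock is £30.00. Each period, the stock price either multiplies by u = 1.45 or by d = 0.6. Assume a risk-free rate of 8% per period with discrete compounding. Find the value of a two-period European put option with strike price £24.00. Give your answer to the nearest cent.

Risk-neutral probability p = (1 + 0.08 − 0.6)/(1.45 − 0.6) = 0.4800/0.8500 = 0.5647
Terminal stock prices: S_uu = 63.08, S_ud = 26.1, S_dd = 10.8
Terminal payoffs (K − S): max(-39.08, 0) = 0, max(-2.1, 0) = 0, max(13.2, 0) = 13.2
Node u (S = 43.5): V_u = 1/1.08·[0.5647·0.0000 + 0.4353·0.0000] = 0.0000
Node d (S = 18): V_d = 1/1.08·[0.5647·0.0000 + 0.4353·13.2000] = 5.3203
Node 0 (S = 30): V_0 = 1/1.08·[0.5647·0.0000 + 0.4353·5.3203] = 2.1443

£2.14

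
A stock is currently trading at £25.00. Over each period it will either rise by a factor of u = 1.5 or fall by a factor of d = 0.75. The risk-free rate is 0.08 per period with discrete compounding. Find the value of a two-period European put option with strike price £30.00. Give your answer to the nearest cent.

Risk-neutral probability p = (1 + 0.08 − 0.75)/(1.5 − 0.75) = 0.3300/0.7500 = 0.4400
Terminal stock prices: S_uu = 56.25, S_ud = 28.12, S_dd = 14.06
Terminal payoffs (K − S): max(-26.25, 0) = 0, max(1.875, 0) = 1.875, max(15.94, 0) = 15.94
Node u (S = 37.5): V_u = 1/1.08·[0.4400·0.0000 + 0.5600·1.8750] = 0.9722
Node d (S = 18.75): V_d = 1/1.08·[0.4400·1.8750 + 0.5600·15.9375] = 9.0278
Node 0 (S = 25): V_0 = 1/1.08·[0.4400·0.9722 + 0.5600·9.0278] = 5.0772

£5.08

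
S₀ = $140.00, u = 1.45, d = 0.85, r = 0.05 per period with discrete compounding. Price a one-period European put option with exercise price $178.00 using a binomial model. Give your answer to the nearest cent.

Risk-neutral probability p = (1 + 0.05 − 0.85)/(1.45 − 0.85) = 0.2000/0.6000 = 0.3333
Terminal stock prices: S_u = 203, S_d = 119
Terminal payoffs (K − S): max(-25, 0) = 0, max(59, 0) = 59
Node 0 (S = 140): V_0 = 1/1.05·[0.3333·0.0000 + 0.6667·59.0000] = 37.4603

$37.46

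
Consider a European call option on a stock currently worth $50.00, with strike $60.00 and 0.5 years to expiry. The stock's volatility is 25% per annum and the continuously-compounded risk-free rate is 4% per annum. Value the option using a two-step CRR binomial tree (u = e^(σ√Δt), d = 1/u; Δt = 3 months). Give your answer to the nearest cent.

CRR parameters: u = e^(σ√Δt) = e^(0.25·√0.25) = 1.1331, d = 1/u = 0.8825
Per-period rate: rΔt = 0.04·0.25 = 0.01, so R = e^0.01 = 1.0101
Risk-neutral probability p = (e^0.01 − 0.8825)/(1.1331 − 0.8825) = 0.1276/0.2507 = 0.5089
Terminal stock prices: S_uu = 64.2, S_ud = 50, S_dd = 38.94
Terminal payoffs (S − K): max(4.201, 0) = 4.201, max(-10, 0) = 0, max(-21.06, 0) = 0
Node u (S = 56.66): V_u = e^(−0.01)·[0.5089·4.2013 + 0.4911·0.0000] = 2.1167
Node d (S = 44.12): V_d = e^(−0.01)·[0.5089·0.0000 + 0.4911·0.0000] = 0.0000
Node 0 (S = 50): V_0 = e^(−0.01)·[0.5089·2.1167 + 0.4911·0.0000] = 1.0664

$1.07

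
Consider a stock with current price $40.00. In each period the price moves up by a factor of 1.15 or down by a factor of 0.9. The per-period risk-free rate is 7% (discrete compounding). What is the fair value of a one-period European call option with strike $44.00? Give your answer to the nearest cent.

Risk-neutral probability p = (1 + 0.07 − 0.9)/(1.15 − 0.9) = 0.1700/0.2500 = 0.6800
Terminal stock prices: S_u = 46, S_d = 36
Terminal payoffs (S − K): max(2, 0) = 2, max(-8, 0) = 0
Node 0 (S = 40): V_0 = 1/1.07·[0.6800·2.0000 + 0.3200·0.0000] = 1.2710

$1.27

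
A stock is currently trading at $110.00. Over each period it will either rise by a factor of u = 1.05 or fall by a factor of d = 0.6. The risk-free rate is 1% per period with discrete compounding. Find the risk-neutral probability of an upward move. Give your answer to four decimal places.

p = 0.9111

Risk-neutral probability p = (1 + 0.01 − 0.6)/(1.05 − 0.6) = 0.4100/0.4500 = 0.9111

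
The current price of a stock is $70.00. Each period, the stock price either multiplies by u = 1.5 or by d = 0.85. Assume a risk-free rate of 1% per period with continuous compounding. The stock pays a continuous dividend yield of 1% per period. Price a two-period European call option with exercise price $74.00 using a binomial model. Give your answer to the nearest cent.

Per-period risk-free factor R = e^0.01 = 1.0101; dividend-adjusted growth = e^(0.01−0.01) = 1.0000.
Risk-neutral probability p = (1.0000 − 0.85)/(1.5 − 0.85) = 0.1500/0.6500 = 0.2308
Terminal stock prices: S_uu = 157.5, S_ud = 89.25, S_dd = 50.57
Terminal payoffs (S − K): max(83.5, 0) = 83.5, max(15.25, 0) = 15.25, max(-23.43, 0) = 0
Node u (S = 105): V_u = e^(−0.01)·[0.2308·83.5000 + 0.7692·15.2500] = 30.6915
Node d (S = 59.5): V_d = e^(−0.01)·[0.2308·15.2500 + 0.7692·0.0000] = 3.4842
Node 0 (S = 70): V_0 = e^(−0.01)·[0.2308·30.6915 + 0.7692·3.4842] = 9.6657

$9.67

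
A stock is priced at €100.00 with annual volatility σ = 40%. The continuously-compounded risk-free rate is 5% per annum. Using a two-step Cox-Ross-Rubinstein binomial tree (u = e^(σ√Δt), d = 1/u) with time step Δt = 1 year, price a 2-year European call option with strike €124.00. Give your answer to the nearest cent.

€19.18

CRR parameters: u = e^(σ√Δt) = e^(0.4·√1) = 1.4918, d = 1/u = 0.6703
Per-period rate: rΔt = 0.05·1 = 0.05, so R = e^0.05 = 1.0513
Risk-neutral probability p = (e^0.05 − 0.6703)/(1.4918 − 0.6703) = 0.3810/0.8215 = 0.4637
Terminal stock prices: S_uu = 222.6, S_ud = 100, S_dd = 44.93
Terminal payoffs (S − K): max(98.55, 0) = 98.55, max(-24, 0) = 0, max(-79.07, 0) = 0
Node u (S = 149.2): V_u = e^(−0.05)·[0.4637·98.5541 + 0.5363·0.0000] = 43.4729
Node d (S = 67.03): V_d = e^(−0.05)·[0.4637·0.0000 + 0.5363·0.0000] = 0.0000
Node 0 (S = 100): V_0 = e^(−0.05)·[0.4637·43.4729 + 0.5363·0.0000] = 19.1762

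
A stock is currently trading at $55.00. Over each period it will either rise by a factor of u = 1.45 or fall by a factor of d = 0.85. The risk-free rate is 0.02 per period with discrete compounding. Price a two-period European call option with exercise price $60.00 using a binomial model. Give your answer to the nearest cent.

Risk-neutral probability p = (1 + 0.02 − 0.85)/(1.45 − 0.85) = 0.1700/0.6000 = 0.2833
Terminal stock prices: S_uu = 115.6, S_ud = 67.79, S_dd = 39.74
Terminal payoffs (S − K): max(55.64, 0) = 55.64, max(7.787, 0) = 7.787, max(-20.26, 0) = 0
Node u (S = 79.75): V_u = 1/1.02·[0.2833·55.6375 + 0.7167·7.7875] = 20.9265
Node d (S = 46.75): V_d = 1/1.02·[0.2833·7.7875 + 0.7167·0.0000] = 2.1632
Node 0 (S = 55): V_0 = 1/1.02·[0.2833·20.9265 + 0.7167·2.1632] = 7.3328

$7.33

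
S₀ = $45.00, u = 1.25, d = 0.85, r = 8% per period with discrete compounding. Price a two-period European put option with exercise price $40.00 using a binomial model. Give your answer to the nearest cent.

Risk-neutral probability p = (1 + 0.08 − 0.85)/(1.25 − 0.85) = 0.2300/0.4000 = 0.5750
Terminal stock prices: S_uu = 70.31, S_ud = 47.81, S_dd = 32.51
Terminal payoffs (K − S): max(-30.31, 0) = 0, max(-7.812, 0) = 0, max(7.488, 0) = 7.488
Node u (S = 56.25): V_u = 1/1.08·[0.5750·0.0000 + 0.4250·0.0000] = 0.0000
Node d (S = 38.25): V_d = 1/1.08·[0.5750·0.0000 + 0.4250·7.4875] = 2.9465
Node 0 (S = 45): V_0 = 1/1.08·[0.5750·0.0000 + 0.4250·2.9465] = 1.1595

$1.16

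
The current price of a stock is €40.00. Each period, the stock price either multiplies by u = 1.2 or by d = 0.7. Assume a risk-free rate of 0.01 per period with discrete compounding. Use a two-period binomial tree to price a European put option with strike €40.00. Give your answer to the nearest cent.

Risk-neutral probability p = (1 + 0.01 − 0.7)/(1.2 − 0.7) = 0.3100/0.5000 = 0.6200
Terminal stock prices: S_uu = 57.6, S_ud = 33.6, S_dd = 19.6
Terminal payoffs (K − S): max(-17.6, 0) = 0, max(6.4, 0) = 6.4, max(20.4, 0) = 20.4
Node u (S = 48): V_u = 1/1.01·[0.6200·0.0000 + 0.3800·6.4000] = 2.4079
Node d (S = 28): V_d = 1/1.01·[0.6200·6.4000 + 0.3800·20.4000] = 11.6040
Node 0 (S = 40): V_0 = 1/1.01·[0.6200·2.4079 + 0.3800·11.6040] = 5.8440

€5.84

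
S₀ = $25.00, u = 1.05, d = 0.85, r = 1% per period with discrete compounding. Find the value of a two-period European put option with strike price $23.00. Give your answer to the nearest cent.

$0.41

Risk-neutral probability p = (1 + 0.01 − 0.85)/(1.05 − 0.85) = 0.1600/0.2000 = 0.8000
Terminal stock prices: S_uu = 27.56, S_ud = 22.31, S_dd = 18.06
Terminal payoffs (K − S): max(-4.562, 0) = 0, max(0.6875, 0) = 0.6875, max(4.938, 0) = 4.938
Node u (S = 26.25): V_u = 1/1.01·[0.8000·0.0000 + 0.2000·0.6875] = 0.1361
Node d (S = 21.25): V_d = 1/1.01·[0.8000·0.6875 + 0.2000·4.9375] = 1.5223
Node 0 (S = 25): V_0 = 1/1.01·[0.8000·0.1361 + 0.2000·1.5223] = 0.4093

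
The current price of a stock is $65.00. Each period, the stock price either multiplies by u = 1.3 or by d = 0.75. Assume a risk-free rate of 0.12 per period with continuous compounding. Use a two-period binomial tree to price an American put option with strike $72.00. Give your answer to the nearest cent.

$7.93

Risk-neutral probability p = (e^0.12 − 0.75)/(1.3 − 0.75) = 0.3775/0.5500 = 0.6864
Terminal stock prices: S_uu = 109.9, S_ud = 63.38, S_dd = 36.56
Terminal payoffs (K − S): max(-37.85, 0) = 0, max(8.625, 0) = 8.625, max(35.44, 0) = 35.44
Node u (S = 84.5): continuation = e^(−0.12)·[0.6864·0.0000 + 0.3136·8.6250] = 2.3993; exercise value = 0.0000 ≤ continuation, so V_u = 2.3993
Node d (S = 48.75): continuation = e^(−0.12)·[0.6864·8.6250 + 0.3136·35.4375] = 15.1083; exercise value = 23.2500 > continuation, so V_d = 23.2500 (exercise)
Node 0 (S = 65): continuation = e^(−0.12)·[0.6864·2.3993 + 0.3136·23.2500] = 7.9281; exercise value = 7.0000 ≤ continuation, so V_0 = 7.9281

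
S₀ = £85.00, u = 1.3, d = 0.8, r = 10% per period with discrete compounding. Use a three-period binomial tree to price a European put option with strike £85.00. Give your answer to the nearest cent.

£5.08

Risk-neutral probability p = (1 + 0.1 − 0.8)/(1.3 − 0.8) = 0.3000/0.5000 = 0.6000
Terminal stock prices: S_uuu = 186.7, S_uud = 114.9, S_udd = 70.72, S_ddd = 43.52
Terminal payoffs (K − S): max(-101.7, 0) = 0, max(-29.92, 0) = 0, max(14.28, 0) = 14.28, max(41.48, 0) = 41.48
Node uu (S = 143.7): V_uu = 1/1.1·[0.6000·0.0000 + 0.4000·0.0000] = 0.0000
Node ud (S = 88.4): V_ud = 1/1.1·[0.6000·0.0000 + 0.4000·14.2800] = 5.1927
Node dd (S = 54.4): V_dd = 1/1.1·[0.6000·14.2800 + 0.4000·41.4800] = 22.8727
Node u (S = 110.5): V_u = 1/1.1·[0.6000·0.0000 + 0.4000·5.1927] = 1.8883
Node d (S = 68): V_d = 1/1.1·[0.6000·5.1927 + 0.4000·22.8727] = 11.1498
Node 0 (S = 85): V_0 = 1/1.1·[0.6000·1.8883 + 0.4000·11.1498] = 5.0844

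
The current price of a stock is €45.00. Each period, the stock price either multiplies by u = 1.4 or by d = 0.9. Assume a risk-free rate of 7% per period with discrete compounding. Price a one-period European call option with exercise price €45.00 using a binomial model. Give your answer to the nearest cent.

€5.72

Risk-neutral probability p = (1 + 0.07 − 0.9)/(1.4 − 0.9) = 0.1700/0.5000 = 0.3400
Terminal stock prices: S_u = 63, S_d = 40.5
Terminal payoffs (S − K): max(18, 0) = 18, max(-4.5, 0) = 0
Node 0 (S = 45): V_0 = 1/1.07·[0.3400·18.0000 + 0.6600·0.0000] = 5.7196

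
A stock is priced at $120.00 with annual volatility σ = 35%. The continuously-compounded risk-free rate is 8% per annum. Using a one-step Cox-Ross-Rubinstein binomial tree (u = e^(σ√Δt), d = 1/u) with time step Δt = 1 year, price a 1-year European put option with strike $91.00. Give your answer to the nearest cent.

CRR parameters: u = e^(σ√Δt) = e^(0.35·√1) = 1.4191, d = 1/u = 0.7047
Per-period rate: rΔt = 0.08·1 = 0.08, so R = e^0.08 = 1.0833
Risk-neutral probability p = (e^0.08 − 0.7047)/(1.4191 − 0.7047) = 0.3786/0.7144 = 0.5300
Terminal stock prices: S_u = 170.3, S_d = 84.56
Terminal payoffs (K − S): max(-79.29, 0) = 0, max(6.437, 0) = 6.437
Node 0 (S = 120): V_0 = e^(−0.08)·[0.5300·0.0000 + 0.4700·6.4374] = 2.7932

$2.79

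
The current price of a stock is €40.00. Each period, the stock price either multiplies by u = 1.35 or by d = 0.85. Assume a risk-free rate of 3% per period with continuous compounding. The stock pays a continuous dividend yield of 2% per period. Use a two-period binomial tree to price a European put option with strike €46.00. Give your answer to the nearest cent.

Per-period risk-free factor R = e^0.03 = 1.0305; dividend-adjusted growth = e^(0.03−0.02) = 1.0101.
Risk-neutral probability p = (1.0101 − 0.85)/(1.35 − 0.85) = 0.1601/0.5000 = 0.3201
Terminal stock prices: S_uu = 72.9, S_ud = 45.9, S_dd = 28.9
Terminal payoffs (K − S): max(-26.9, 0) = 0, max(0.1, 0) = 0.1, max(17.1, 0) = 17.1
Node u (S = 54): V_u = e^(−0.03)·[0.3201·0.0000 + 0.6799·0.1000] = 0.0660
Node d (S = 34): V_d = e^(−0.03)·[0.3201·0.1000 + 0.6799·17.1000] = 11.3137
Node 0 (S = 40): V_0 = e^(−0.03)·[0.3201·0.0660 + 0.6799·11.3137] = 7.4854

€7.49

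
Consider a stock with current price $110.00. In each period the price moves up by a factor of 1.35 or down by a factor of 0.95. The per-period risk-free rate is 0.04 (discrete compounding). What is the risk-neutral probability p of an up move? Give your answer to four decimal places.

Risk-neutral probability p = (1 + 0.04 − 0.95)/(1.35 − 0.95) = 0.0900/0.4000 = 0.2250

p = 0.2250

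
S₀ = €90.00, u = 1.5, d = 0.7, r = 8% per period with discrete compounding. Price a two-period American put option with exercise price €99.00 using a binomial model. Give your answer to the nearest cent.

Risk-neutral probability p = (1 + 0.08 − 0.7)/(1.5 − 0.7) = 0.3800/0.8000 = 0.4750
Terminal stock prices: S_uu = 202.5, S_ud = 94.5, S_dd = 44.1
Terminal payoffs (K − S): max(-103.5, 0) = 0, max(4.5, 0) = 4.5, max(54.9, 0) = 54.9
Node u (S = 135): continuation = 1/1.08·[0.4750·0.0000 + 0.5250·4.5000] = 2.1875; exercise value = 0.0000 ≤ continuation, so V_u = 2.1875
Node d (S = 63): continuation = 1/1.08·[0.4750·4.5000 + 0.5250·54.9000] = 28.6667; exercise value = 36.0000 > continuation, so V_d = 36.0000 (exercise)
Node 0 (S = 90): continuation = 1/1.08·[0.4750·2.1875 + 0.5250·36.0000] = 18.4621; exercise value = 9.0000 ≤ continuation, so V_0 = 18.4621

€18.46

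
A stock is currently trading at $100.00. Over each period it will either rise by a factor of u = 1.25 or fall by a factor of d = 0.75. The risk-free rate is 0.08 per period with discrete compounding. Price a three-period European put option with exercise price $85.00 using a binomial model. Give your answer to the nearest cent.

$4.00

Risk-neutral probability p = (1 + 0.08 − 0.75)/(1.25 − 0.75) = 0.3300/0.5000 = 0.6600
Terminal stock prices: S_uuu = 195.3, S_uud = 117.2, S_udd = 70.31, S_ddd = 42.19
Terminal payoffs (K − S): max(-110.3, 0) = 0, max(-32.19, 0) = 0, max(14.69, 0) = 14.69, max(42.81, 0) = 42.81
Node uu (S = 156.2): V_uu = 1/1.08·[0.6600·0.0000 + 0.3400·0.0000] = 0.0000
Node ud (S = 93.75): V_ud = 1/1.08·[0.6600·0.0000 + 0.3400·14.6875] = 4.6238
Node dd (S = 56.25): V_dd = 1/1.08·[0.6600·14.6875 + 0.3400·42.8125] = 22.4537
Node u (S = 125): V_u = 1/1.08·[0.6600·0.0000 + 0.3400·4.6238] = 1.4557
Node d (S = 75): V_d = 1/1.08·[0.6600·4.6238 + 0.3400·22.4537] = 9.8944
Node 0 (S = 100): V_0 = 1/1.08·[0.6600·1.4557 + 0.3400·9.8944] = 4.0045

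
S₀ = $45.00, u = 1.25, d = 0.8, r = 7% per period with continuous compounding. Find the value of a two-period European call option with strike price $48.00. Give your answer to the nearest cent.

Risk-neutral probability p = (e^0.07 − 0.8)/(1.25 − 0.8) = 0.2725/0.4500 = 0.6056
Terminal stock prices: S_uu = 70.31, S_ud = 45, S_dd = 28.8
Terminal payoffs (S − K): max(22.31, 0) = 22.31, max(-3, 0) = 0, max(-19.2, 0) = 0
Node u (S = 56.25): V_u = e^(−0.07)·[0.6056·22.3125 + 0.3944·0.0000] = 12.5984
Node d (S = 36): V_d = e^(−0.07)·[0.6056·0.0000 + 0.3944·0.0000] = 0.0000
Node 0 (S = 45): V_0 = e^(−0.07)·[0.6056·12.5984 + 0.3944·0.0000] = 7.1135

$7.11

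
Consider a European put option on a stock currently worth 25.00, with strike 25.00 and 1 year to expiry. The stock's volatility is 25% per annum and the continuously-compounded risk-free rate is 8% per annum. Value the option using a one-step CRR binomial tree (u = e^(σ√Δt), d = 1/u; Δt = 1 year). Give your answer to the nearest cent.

CRR parameters: u = e^(σ√Δt) = e^(0.25·√1) = 1.2840, d = 1/u = 0.7788
Per-period rate: rΔt = 0.08·1 = 0.08, so R = e^0.08 = 1.0833
Risk-neutral probability p = (e^0.08 − 0.7788)/(1.2840 − 0.7788) = 0.3045/0.5052 = 0.6027
Terminal stock prices: S_u = 32.1, S_d = 19.47
Terminal payoffs (K − S): max(-7.101, 0) = 0, max(5.53, 0) = 5.53
Node 0 (S = 25): V_0 = e^(−0.08)·[0.6027·0.0000 + 0.3973·5.5300] = 2.0283

2.03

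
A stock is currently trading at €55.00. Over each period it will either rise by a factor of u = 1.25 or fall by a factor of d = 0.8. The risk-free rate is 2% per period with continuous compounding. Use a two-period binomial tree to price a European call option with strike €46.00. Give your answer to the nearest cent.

Risk-neutral probability p = (e^0.02 − 0.8)/(1.25 − 0.8) = 0.2202/0.4500 = 0.4893
Terminal stock prices: S_uu = 85.94, S_ud = 55, S_dd = 35.2
Terminal payoffs (S − K): max(39.94, 0) = 39.94, max(9, 0) = 9, max(-10.8, 0) = 0
Node u (S = 68.75): V_u = e^(−0.02)·[0.4893·39.9375 + 0.5107·9.0000] = 23.6609
Node d (S = 44): V_d = e^(−0.02)·[0.4893·9.0000 + 0.5107·0.0000] = 4.3168
Node 0 (S = 55): V_0 = e^(−0.02)·[0.4893·23.6609 + 0.5107·4.3168] = 13.5096

€13.51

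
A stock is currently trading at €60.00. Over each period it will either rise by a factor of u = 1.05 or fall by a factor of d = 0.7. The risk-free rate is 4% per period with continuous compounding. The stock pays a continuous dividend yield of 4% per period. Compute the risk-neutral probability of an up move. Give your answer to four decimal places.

Per-period risk-free factor R = e^0.04 = 1.0408; dividend-adjusted growth = e^(0.04−0.04) = 1.0000.
Risk-neutral probability p = (1.0000 − 0.7)/(1.05 − 0.7) = 0.3000/0.3500 = 0.8571

p = 0.8571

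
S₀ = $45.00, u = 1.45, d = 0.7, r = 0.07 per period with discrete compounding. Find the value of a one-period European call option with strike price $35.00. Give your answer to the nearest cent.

$13.95

Risk-neutral probability p = (1 + 0.07 − 0.7)/(1.45 − 0.7) = 0.3700/0.7500 = 0.4933
Terminal stock prices: S_u = 65.25, S_d = 31.5
Terminal payoffs (S − K): max(30.25, 0) = 30.25, max(-3.5, 0) = 0
Node 0 (S = 45): V_0 = 1/1.07·[0.4933·30.2500 + 0.5067·0.0000] = 13.9470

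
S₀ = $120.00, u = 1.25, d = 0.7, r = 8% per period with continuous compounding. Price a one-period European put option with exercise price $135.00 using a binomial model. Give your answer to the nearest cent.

$14.27

Risk-neutral probability p = (e^0.08 − 0.7)/(1.25 − 0.7) = 0.3833/0.5500 = 0.6969
Terminal stock prices: S_u = 150, S_d = 84
Terminal payoffs (K − S): max(-15, 0) = 0, max(51, 0) = 51
Node 0 (S = 120): V_0 = e^(−0.08)·[0.6969·0.0000 + 0.3031·51.0000] = 14.2703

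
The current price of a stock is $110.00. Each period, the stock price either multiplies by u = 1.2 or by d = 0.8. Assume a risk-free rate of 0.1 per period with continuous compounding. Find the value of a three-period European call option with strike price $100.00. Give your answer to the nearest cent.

$37.83

Risk-neutral probability p = (e^0.1 − 0.8)/(1.2 − 0.8) = 0.3052/0.4000 = 0.7629
Terminal stock prices: S_uuu = 190.1, S_uud = 126.7, S_udd = 84.48, S_ddd = 56.32
Terminal payoffs (S − K): max(90.08, 0) = 90.08, max(26.72, 0) = 26.72, max(-15.52, 0) = 0, max(-43.68, 0) = 0
Node uu (S = 158.4): V_uu = e^(−0.1)·[0.7629·90.0800 + 0.2371·26.7200] = 67.9163
Node ud (S = 105.6): V_ud = e^(−0.1)·[0.7629·26.7200 + 0.2371·0.0000] = 18.4455
Node dd (S = 70.4): V_dd = e^(−0.1)·[0.7629·0.0000 + 0.2371·0.0000] = 0.0000
Node u (S = 132): V_u = e^(−0.1)·[0.7629·67.9163 + 0.2371·18.4455] = 50.8411
Node d (S = 88): V_d = e^(−0.1)·[0.7629·18.4455 + 0.2371·0.0000] = 12.7334
Node 0 (S = 110): V_0 = e^(−0.1)·[0.7629·50.8411 + 0.2371·12.7334] = 37.8283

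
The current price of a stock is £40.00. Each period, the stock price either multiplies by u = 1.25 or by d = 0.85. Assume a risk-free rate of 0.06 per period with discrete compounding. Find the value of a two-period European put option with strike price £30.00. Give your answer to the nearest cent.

£0.22

Risk-neutral probability p = (1 + 0.06 − 0.85)/(1.25 − 0.85) = 0.2100/0.4000 = 0.5250
Terminal stock prices: S_uu = 62.5, S_ud = 42.5, S_dd = 28.9
Terminal payoffs (K − S): max(-32.5, 0) = 0, max(-12.5, 0) = 0, max(1.1, 0) = 1.1
Node u (S = 50): V_u = 1/1.06·[0.5250·0.0000 + 0.4750·0.0000] = 0.0000
Node d (S = 34): V_d = 1/1.06·[0.5250·0.0000 + 0.4750·1.1000] = 0.4929
Node 0 (S = 40): V_0 = 1/1.06·[0.5250·0.0000 + 0.4750·0.4929] = 0.2209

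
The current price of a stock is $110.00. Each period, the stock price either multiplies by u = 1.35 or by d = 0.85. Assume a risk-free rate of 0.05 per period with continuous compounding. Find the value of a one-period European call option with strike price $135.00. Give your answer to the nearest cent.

Risk-neutral probability p = (e^0.05 − 0.85)/(1.35 − 0.85) = 0.2013/0.5000 = 0.4025
Terminal stock prices: S_u = 148.5, S_d = 93.5
Terminal payoffs (S − K): max(13.5, 0) = 13.5, max(-41.5, 0) = 0
Node 0 (S = 110): V_0 = e^(−0.05)·[0.4025·13.5000 + 0.5975·0.0000] = 5.1693

$5.17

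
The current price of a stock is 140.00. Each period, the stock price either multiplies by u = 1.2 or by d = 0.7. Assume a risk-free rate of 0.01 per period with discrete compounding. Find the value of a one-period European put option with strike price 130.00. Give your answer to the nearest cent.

12.04

Risk-neutral probability p = (1 + 0.01 − 0.7)/(1.2 − 0.7) = 0.3100/0.5000 = 0.6200
Terminal stock prices: S_u = 168, S_d = 98
Terminal payoffs (K − S): max(-38, 0) = 0, max(32, 0) = 32
Node 0 (S = 140): V_0 = 1/1.01·[0.6200·0.0000 + 0.3800·32.0000] = 12.0396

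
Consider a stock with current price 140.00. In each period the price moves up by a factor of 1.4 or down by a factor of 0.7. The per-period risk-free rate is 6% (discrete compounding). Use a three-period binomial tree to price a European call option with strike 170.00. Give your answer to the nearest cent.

31.60

Risk-neutral probability p = (1 + 0.06 − 0.7)/(1.4 − 0.7) = 0.3600/0.7000 = 0.5143
Terminal stock prices: S_uuu = 384.2, S_uud = 192.1, S_udd = 96.04, S_ddd = 48.02
Terminal payoffs (S − K): max(214.2, 0) = 214.2, max(22.08, 0) = 22.08, max(-73.96, 0) = 0, max(-122, 0) = 0
Node uu (S = 274.4): V_uu = 1/1.06·[0.5143·214.1600 + 0.4857·22.0800] = 114.0226
Node ud (S = 137.2): V_ud = 1/1.06·[0.5143·22.0800 + 0.4857·0.0000] = 10.7127
Node dd (S = 68.6): V_dd = 1/1.06·[0.5143·0.0000 + 0.4857·0.0000] = 0.0000
Node u (S = 196): V_u = 1/1.06·[0.5143·114.0226 + 0.4857·10.7127] = 60.2297
Node d (S = 98): V_d = 1/1.06·[0.5143·10.7127 + 0.4857·0.0000] = 5.1975
Node 0 (S = 140): V_0 = 1/1.06·[0.5143·60.2297 + 0.4857·5.1975] = 31.6036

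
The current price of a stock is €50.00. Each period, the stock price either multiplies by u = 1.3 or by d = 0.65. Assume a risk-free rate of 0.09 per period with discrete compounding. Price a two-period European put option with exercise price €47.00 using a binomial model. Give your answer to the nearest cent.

€4.02

Risk-neutral probability p = (1 + 0.09 − 0.65)/(1.3 − 0.65) = 0.4400/0.6500 = 0.6769
Terminal stock prices: S_uu = 84.5, S_ud = 42.25, S_dd = 21.13
Terminal payoffs (K − S): max(-37.5, 0) = 0, max(4.75, 0) = 4.75, max(25.87, 0) = 25.87
Node u (S = 65): V_u = 1/1.09·[0.6769·0.0000 + 0.3231·4.7500] = 1.4079
Node d (S = 32.5): V_d = 1/1.09·[0.6769·4.7500 + 0.3231·25.8750] = 10.6193
Node 0 (S = 50): V_0 = 1/1.09·[0.6769·1.4079 + 0.3231·10.6193] = 4.0219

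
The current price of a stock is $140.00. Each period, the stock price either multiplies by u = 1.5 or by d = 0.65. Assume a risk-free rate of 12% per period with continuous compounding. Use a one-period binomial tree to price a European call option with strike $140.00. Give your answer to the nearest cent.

$34.88

Risk-neutral probability p = (e^0.12 − 0.65)/(1.5 − 0.65) = 0.4775/0.8500 = 0.5618
Terminal stock prices: S_u = 210, S_d = 91
Terminal payoffs (S − K): max(70, 0) = 70, max(-49, 0) = 0
Node 0 (S = 140): V_0 = e^(−0.12)·[0.5618·70.0000 + 0.4382·0.0000] = 34.8766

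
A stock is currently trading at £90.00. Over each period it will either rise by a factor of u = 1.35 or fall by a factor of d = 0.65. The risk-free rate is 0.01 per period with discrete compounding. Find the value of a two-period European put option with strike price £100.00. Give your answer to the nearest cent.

Risk-neutral probability p = (1 + 0.01 − 0.65)/(1.35 − 0.65) = 0.3600/0.7000 = 0.5143
Terminal stock prices: S_uu = 164, S_ud = 78.98, S_dd = 38.03
Terminal payoffs (K − S): max(-64.03, 0) = 0, max(21.02, 0) = 21.02, max(61.97, 0) = 61.97
Node u (S = 121.5): V_u = 1/1.01·[0.5143·0.0000 + 0.4857·21.0250] = 10.1110
Node d (S = 58.5): V_d = 1/1.01·[0.5143·21.0250 + 0.4857·61.9750] = 40.5099
Node 0 (S = 90): V_0 = 1/1.01·[0.5143·10.1110 + 0.4857·40.5099] = 24.6299

£24.63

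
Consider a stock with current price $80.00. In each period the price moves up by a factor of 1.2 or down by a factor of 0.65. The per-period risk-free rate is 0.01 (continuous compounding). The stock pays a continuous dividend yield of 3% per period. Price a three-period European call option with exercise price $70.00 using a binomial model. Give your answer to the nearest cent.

$16.38

Per-period risk-free factor R = e^0.01 = 1.0101; dividend-adjusted growth = e^(0.01−0.03) = 0.9802.
Risk-neutral probability p = (0.9802 − 0.65)/(1.2 − 0.65) = 0.3302/0.5500 = 0.6004
Terminal stock prices: S_uuu = 138.2, S_uud = 74.88, S_udd = 40.56, S_ddd = 21.97
Terminal payoffs (S − K): max(68.24, 0) = 68.24, max(4.88, 0) = 4.88, max(-29.44, 0) = 0, max(-48.03, 0) = 0
Node uu (S = 115.2): V_uu = e^(−0.01)·[0.6004·68.2400 + 0.3996·4.8800] = 42.4918
Node ud (S = 62.4): V_ud = e^(−0.01)·[0.6004·4.8800 + 0.3996·0.0000] = 2.9006
Node dd (S = 33.8): V_dd = e^(−0.01)·[0.6004·0.0000 + 0.3996·0.0000] = 0.0000
Node u (S = 96): V_u = e^(−0.01)·[0.6004·42.4918 + 0.3996·2.9006] = 26.4043
Node d (S = 52): V_d = e^(−0.01)·[0.6004·2.9006 + 0.3996·0.0000] = 1.7241
Node 0 (S = 80): V_0 = e^(−0.01)·[0.6004·26.4043 + 0.3996·1.7241] = 16.3765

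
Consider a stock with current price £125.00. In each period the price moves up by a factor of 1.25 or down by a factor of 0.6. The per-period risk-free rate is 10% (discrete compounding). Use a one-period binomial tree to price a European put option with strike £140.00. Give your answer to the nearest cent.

Risk-neutral probability p = (1 + 0.1 − 0.6)/(1.25 − 0.6) = 0.5000/0.6500 = 0.7692
Terminal stock prices: S_u = 156.2, S_d = 75
Terminal payoffs (K − S): max(-16.25, 0) = 0, max(65, 0) = 65
Node 0 (S = 125): V_0 = 1/1.1·[0.7692·0.0000 + 0.2308·65.0000] = 13.6364

£13.64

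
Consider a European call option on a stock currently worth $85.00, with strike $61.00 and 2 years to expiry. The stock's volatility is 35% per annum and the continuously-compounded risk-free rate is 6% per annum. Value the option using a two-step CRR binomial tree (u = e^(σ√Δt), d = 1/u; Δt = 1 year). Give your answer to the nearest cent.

$35.07

CRR parameters: u = e^(σ√Δt) = e^(0.35·√1) = 1.4191, d = 1/u = 0.7047
Per-period rate: rΔt = 0.06·1 = 0.06, so R = e^0.06 = 1.0618
Risk-neutral probability p = (e^0.06 − 0.7047)/(1.4191 − 0.7047) = 0.3571/0.7144 = 0.4999
Terminal stock prices: S_uu = 171.2, S_ud = 85, S_dd = 42.21
Terminal payoffs (S − K): max(110.2, 0) = 110.2, max(24, 0) = 24, max(-18.79, 0) = 0
Node u (S = 120.6): V_u = e^(−0.06)·[0.4999·110.1690 + 0.5001·24.0000] = 63.1731
Node d (S = 59.9): V_d = e^(−0.06)·[0.4999·24.0000 + 0.5001·0.0000] = 11.2999
Node 0 (S = 85): V_0 = e^(−0.06)·[0.4999·63.1731 + 0.5001·11.2999] = 35.0652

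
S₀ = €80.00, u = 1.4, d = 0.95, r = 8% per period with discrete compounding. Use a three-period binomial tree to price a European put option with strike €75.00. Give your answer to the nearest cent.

€1.83

Risk-neutral probability p = (1 + 0.08 − 0.95)/(1.4 − 0.95) = 0.1300/0.4500 = 0.2889
Terminal stock prices: S_uuu = 219.5, S_uud = 149, S_udd = 101.1, S_ddd = 68.59
Terminal payoffs (K − S): max(-144.5, 0) = 0, max(-73.96, 0) = 0, max(-26.08, 0) = 0, max(6.41, 0) = 6.41
Node uu (S = 156.8): V_uu = 1/1.08·[0.2889·0.0000 + 0.7111·0.0000] = 0.0000
Node ud (S = 106.4): V_ud = 1/1.08·[0.2889·0.0000 + 0.7111·0.0000] = 0.0000
Node dd (S = 72.2): V_dd = 1/1.08·[0.2889·0.0000 + 0.7111·6.4100] = 4.2206
Node u (S = 112): V_u = 1/1.08·[0.2889·0.0000 + 0.7111·0.0000] = 0.0000
Node d (S = 76): V_d = 1/1.08·[0.2889·0.0000 + 0.7111·4.2206] = 2.7790
Node 0 (S = 80): V_0 = 1/1.08·[0.2889·0.0000 + 0.7111·2.7790] = 1.8298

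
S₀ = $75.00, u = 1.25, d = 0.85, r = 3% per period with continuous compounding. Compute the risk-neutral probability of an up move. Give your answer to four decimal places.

Risk-neutral probability p = (e^0.03 − 0.85)/(1.25 − 0.85) = 0.1805/0.4000 = 0.4511

p = 0.4511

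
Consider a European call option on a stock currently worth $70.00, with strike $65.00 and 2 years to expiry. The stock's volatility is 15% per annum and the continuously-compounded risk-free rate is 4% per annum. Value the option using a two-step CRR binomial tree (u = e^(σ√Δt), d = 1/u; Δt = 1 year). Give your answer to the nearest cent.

$11.96

CRR parameters: u = e^(σ√Δt) = e^(0.15·√1) = 1.1618, d = 1/u = 0.8607
Per-period rate: rΔt = 0.04·1 = 0.04, so R = e^0.04 = 1.0408
Risk-neutral probability p = (e^0.04 − 0.8607)/(1.1618 − 0.8607) = 0.1801/0.3011 = 0.5981
Terminal stock prices: S_uu = 94.49, S_ud = 70, S_dd = 51.86
Terminal payoffs (S − K): max(29.49, 0) = 29.49, max(5, 0) = 5, max(-13.14, 0) = 0
Node u (S = 81.33): V_u = e^(−0.04)·[0.5981·29.4901 + 0.4019·5.0000] = 18.8771
Node d (S = 60.25): V_d = e^(−0.04)·[0.5981·5.0000 + 0.4019·0.0000] = 2.8732
Node 0 (S = 70): V_0 = e^(−0.04)·[0.5981·18.8771 + 0.4019·2.8732] = 11.9571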